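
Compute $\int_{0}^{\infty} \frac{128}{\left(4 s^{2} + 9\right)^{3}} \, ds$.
$\frac{4 \pi}{81}$

Begin with the known result
$$J(a) = \int_{0}^{\infty} \frac{2}{a^{2} + s^{2}} \, ds = \frac{\pi}{a}.$$

Differentiating under the integral sign with respect to $a$,
$$\frac{dJ}{da} = \int_{0}^{\infty} - \frac{4 a}{\left(a^{2} + s^{2}\right)^{2}} \, ds = - \frac{\pi}{a^{2}},$$
so $\int_{0}^{\infty} \frac{2}{\left(a^{2} + s^{2}\right)^{2}} \, ds = \frac{\pi}{2 a^{3}}$.

Repeating — each differentiation of $1/(s^2+a^2)^j$ produces $-2ja/(s^2+a^2)^{j+1}$ — and dividing through by $-2ja$ at each step yields, after $2$ differentiations in total,
$$\int_{0}^{\infty} \frac{2}{\left(a^{2} + s^{2}\right)^{3}} \, ds = \frac{3 \pi}{8 a^{5}}.$$

Setting $a = \frac{3}{2}$:
$$I = \frac{4 \pi}{81}.$$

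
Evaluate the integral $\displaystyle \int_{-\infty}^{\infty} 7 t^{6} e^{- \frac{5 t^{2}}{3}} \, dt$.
$\frac{567 \sqrt{15} \sqrt{\pi}}{1000}$

Start from the elementary integral
$$J(a) = \int_{-\infty}^{\infty} 7 e^{- a t^{2}} \, dt = \frac{7 \sqrt{\pi}}{\sqrt{a}}.$$

Differentiating under the integral sign brings down a factor of $(-t^2)$:
$$\frac{dJ}{da} = \int_{-\infty}^{\infty} - 7 t^{2} e^{- a t^{2}} \, dt = - \frac{7 \sqrt{\pi}}{2 a^{\frac{3}{2}}}.$$

Repeating $3$ times in total — each differentiation brings down another $(-t^2)$ — gives
$$\frac{d^{3}J}{da^{3}} = \int_{-\infty}^{\infty} - 7 t^{6} e^{- a t^{2}} \, dt = - \frac{105 \sqrt{\pi}}{8 a^{\frac{7}{2}}},$$
and the integrand here is $(-1)^{3}$ times the target integrand, so $I = (-1)^{3}\,\frac{d^{3}J}{da^{3}} = \frac{105 \sqrt{\pi}}{8 a^{\frac{7}{2}}}$.

Setting $a = \frac{5}{3}$:
$$I = \frac{567 \sqrt{15} \sqrt{\pi}}{1000}.$$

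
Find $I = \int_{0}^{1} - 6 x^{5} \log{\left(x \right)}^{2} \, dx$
$- \frac{1}{18}$

Begin with the known integral
$$J(a) = \int_{0}^{1} - 6 x^{a} \, dx = - \frac{6}{a + 1}.$$

Differentiating under the integral sign brings down a factor of $\ln x$:
$$\frac{dJ}{da} = \int_{0}^{1} - 6 x^{a} \log{\left(x \right)} \, dx = \frac{6}{\left(a + 1\right)^{2}}.$$

Repeating twice in total — each differentiation brings down another $\ln x$ — gives
$$\frac{d^{2}J}{da^{2}} = \int_{0}^{1} - 6 x^{a} \log{\left(x \right)}^{2} \, dx = - \frac{12}{\left(a + 1\right)^{3}},$$
and the integrand here is exactly the target integrand, so $I = - \frac{12}{\left(a + 1\right)^{3}}$.

Setting $a = 5$:
$$I = - \frac{1}{18}.$$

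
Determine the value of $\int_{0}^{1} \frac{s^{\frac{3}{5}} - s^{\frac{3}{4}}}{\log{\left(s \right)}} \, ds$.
$\log{\left(\frac{32}{35} \right)}$

Introduce a parameter $a$ in the exponent: let $I(a) = \int_{0}^{1} \frac{- s^{\frac{3}{4}} + s^{a}}{\log{\left(s \right)}} \, ds$.

Since $\dfrac{\partial}{\partial a}\,s^{a} = s^{a} \ln s$, the $\ln s$ in the denominator cancels and
$$\frac{dI}{da} = \int_{0}^{1} s^{a} \, ds = \left[\frac{s^{a+1}}{a+1}\right]_0^1 = \frac{1}{a + 1}.$$

Integrating with respect to $a$ gives $I(a) = \log{\left(\frac{4 a}{7} + \frac{4}{7} \right)} + C$.

At $a = \frac{3}{4}$ the integrand is identically $0$, so $I(\frac{3}{4}) = 0$. The closed form gives $0$, hence $C = 0$.

Setting $a = \frac{3}{5}$:
$$I = \log{\left(\frac{32}{35} \right)}.$$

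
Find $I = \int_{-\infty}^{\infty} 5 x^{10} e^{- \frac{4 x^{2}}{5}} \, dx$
$\frac{14765625 \sqrt{5} \sqrt{\pi}}{65536}$

Begin with the known integral
$$J(a) = \int_{-\infty}^{\infty} 5 e^{- a x^{2}} \, dx = \frac{5 \sqrt{\pi}}{\sqrt{a}}.$$

Differentiating under the integral sign brings down a factor of $(-x^2)$:
$$\frac{dJ}{da} = \int_{-\infty}^{\infty} - 5 x^{2} e^{- a x^{2}} \, dx = - \frac{5 \sqrt{\pi}}{2 a^{\frac{3}{2}}}.$$

Repeating $5$ times in total — each differentiation brings down another $(-x^2)$ — gives
$$\frac{d^{5}J}{da^{5}} = \int_{-\infty}^{\infty} - 5 x^{10} e^{- a x^{2}} \, dx = - \frac{4725 \sqrt{\pi}}{32 a^{\frac{11}{2}}},$$
and the integrand here is $(-1)^{5}$ times the target integrand, so $I = (-1)^{5}\,\frac{d^{5}J}{da^{5}} = \frac{4725 \sqrt{\pi}}{32 a^{\frac{11}{2}}}$.

Setting $a = \frac{4}{5}$:
$$I = \frac{14765625 \sqrt{5} \sqrt{\pi}}{65536}.$$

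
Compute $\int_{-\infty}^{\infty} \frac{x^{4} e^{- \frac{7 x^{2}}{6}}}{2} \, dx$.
$\frac{27 \sqrt{42} \sqrt{\pi}}{686}$

Consider the simpler parametrised integral
$$J(a) = \int_{-\infty}^{\infty} \frac{e^{- a x^{2}}}{2} \, dx = \frac{\sqrt{\pi}}{2 \sqrt{a}}.$$

Differentiating under the integral sign brings down a factor of $(-x^2)$:
$$\frac{dJ}{da} = \int_{-\infty}^{\infty} - \frac{x^{2} e^{- a x^{2}}}{2} \, dx = - \frac{\sqrt{\pi}}{4 a^{\frac{3}{2}}}.$$

Repeating twice in total — each differentiation brings down another $(-x^2)$ — gives
$$\frac{d^{2}J}{da^{2}} = \int_{-\infty}^{\infty} \frac{x^{4} e^{- a x^{2}}}{2} \, dx = \frac{3 \sqrt{\pi}}{8 a^{\frac{5}{2}}},$$
and the integrand here is exactly the target integrand, so $I = \frac{3 \sqrt{\pi}}{8 a^{\frac{5}{2}}}$.

Setting $a = \frac{7}{6}$:
$$I = \frac{27 \sqrt{42} \sqrt{\pi}}{686}.$$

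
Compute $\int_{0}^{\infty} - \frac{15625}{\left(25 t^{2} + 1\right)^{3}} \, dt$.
$- \frac{9375 \pi}{16}$

Recall the elementary integral
$$J(a) = \int_{0}^{\infty} - \frac{1}{a^{2} + t^{2}} \, dt = - \frac{\pi}{2 a}.$$

Differentiating under the integral sign with respect to $a$,
$$\frac{dJ}{da} = \int_{0}^{\infty} \frac{2 a}{\left(a^{2} + t^{2}\right)^{2}} \, dt = \frac{\pi}{2 a^{2}},$$
so $\int_{0}^{\infty} - \frac{1}{\left(a^{2} + t^{2}\right)^{2}} \, dt = - \frac{\pi}{4 a^{3}}$.

Repeating — each differentiation of $1/(t^2+a^2)^j$ produces $-2ja/(t^2+a^2)^{j+1}$ — and dividing through by $-2ja$ at each step yields, after $2$ differentiations in total,
$$\int_{0}^{\infty} - \frac{1}{\left(a^{2} + t^{2}\right)^{3}} \, dt = - \frac{3 \pi}{16 a^{5}}.$$

Setting $a = \frac{1}{5}$:
$$I = - \frac{9375 \pi}{16}.$$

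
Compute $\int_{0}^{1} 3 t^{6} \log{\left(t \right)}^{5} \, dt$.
$- \frac{360}{117649}$

Start from the elementary integral
$$J(a) = \int_{0}^{1} 3 t^{a} \, dt = \frac{3}{a + 1}.$$

Differentiating under the integral sign brings down a factor of $\ln t$:
$$\frac{dJ}{da} = \int_{0}^{1} 3 t^{a} \log{\left(t \right)} \, dt = - \frac{3}{\left(a + 1\right)^{2}}.$$

Repeating $5$ times in total — each differentiation brings down another $\ln t$ — gives
$$\frac{d^{5}J}{da^{5}} = \int_{0}^{1} 3 t^{a} \log{\left(t \right)}^{5} \, dt = - \frac{360}{\left(a + 1\right)^{6}},$$
and the integrand here is exactly the target integrand, so $I = - \frac{360}{\left(a + 1\right)^{6}}$.

Setting $a = 6$:
$$I = - \frac{360}{117649}.$$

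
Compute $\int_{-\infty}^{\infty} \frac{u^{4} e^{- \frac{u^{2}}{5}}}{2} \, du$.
$\frac{75 \sqrt{5} \sqrt{\pi}}{8}$

Consider the simpler parametrised integral
$$J(a) = \int_{-\infty}^{\infty} \frac{e^{- a u^{2}}}{2} \, du = \frac{\sqrt{\pi}}{2 \sqrt{a}}.$$

Differentiating under the integral sign brings down a factor of $(-u^2)$:
$$\frac{dJ}{da} = \int_{-\infty}^{\infty} - \frac{u^{2} e^{- a u^{2}}}{2} \, du = - \frac{\sqrt{\pi}}{4 a^{\frac{3}{2}}}.$$

Repeating twice in total — each differentiation brings down another $(-u^2)$ — gives
$$\frac{d^{2}J}{da^{2}} = \int_{-\infty}^{\infty} \frac{u^{4} e^{- a u^{2}}}{2} \, du = \frac{3 \sqrt{\pi}}{8 a^{\frac{5}{2}}},$$
and the integrand here is exactly the target integrand, so $I = \frac{3 \sqrt{\pi}}{8 a^{\frac{5}{2}}}$.

Setting $a = \frac{1}{5}$:
$$I = \frac{75 \sqrt{5} \sqrt{\pi}}{8}.$$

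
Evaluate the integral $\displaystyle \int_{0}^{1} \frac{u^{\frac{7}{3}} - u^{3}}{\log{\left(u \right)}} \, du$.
$- \log{\left(6 \right)} + \log{\left(5 \right)}$

Consider the one-parameter family: let $I(a) = \int_{0}^{1} \frac{u^{\frac{7}{3}} - u^{a}}{\log{\left(u \right)}} \, du$.

Since $\dfrac{\partial}{\partial a}\,u^{a} = u^{a} \ln u$, the $\ln u$ in the denominator cancels and
$$\frac{dI}{da} = \int_{0}^{1} -1 u^{a} \, du = -1 \left[\frac{u^{a+1}}{a+1}\right]_0^1 = - \frac{1}{a + 1}.$$

Integrating with respect to $a$ gives $I(a) = - \log{\left(\frac{3 a}{10} + \frac{3}{10} \right)} + C$.

At $a = \frac{7}{3}$ the integrand is identically $0$, so $I(\frac{7}{3}) = 0$. The closed form gives $0$, hence $C = 0$.

Setting $a = 3$:
$$I = - \log{\left(6 \right)} + \log{\left(5 \right)}.$$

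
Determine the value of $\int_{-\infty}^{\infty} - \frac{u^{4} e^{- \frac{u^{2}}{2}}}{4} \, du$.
$- \frac{3 \sqrt{2} \sqrt{\pi}}{4}$

Begin with the known integral
$$J(a) = \int_{-\infty}^{\infty} - \frac{e^{- a u^{2}}}{4} \, du = - \frac{\sqrt{\pi}}{4 \sqrt{a}}.$$

Differentiating under the integral sign brings down a factor of $(-u^2)$:
$$\frac{dJ}{da} = \int_{-\infty}^{\infty} \frac{u^{2} e^{- a u^{2}}}{4} \, du = \frac{\sqrt{\pi}}{8 a^{\frac{3}{2}}}.$$

Repeating twice in total — each differentiation brings down another $(-u^2)$ — gives
$$\frac{d^{2}J}{da^{2}} = \int_{-\infty}^{\infty} - \frac{u^{4} e^{- a u^{2}}}{4} \, du = - \frac{3 \sqrt{\pi}}{16 a^{\frac{5}{2}}},$$
and the integrand here is exactly the target integrand, so $I = - \frac{3 \sqrt{\pi}}{16 a^{\frac{5}{2}}}$.

Setting $a = \frac{1}{2}$:
$$I = - \frac{3 \sqrt{2} \sqrt{\pi}}{4}.$$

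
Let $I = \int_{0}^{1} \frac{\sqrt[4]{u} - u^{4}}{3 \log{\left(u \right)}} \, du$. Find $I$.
$- \frac{2 \log{\left(2 \right)}}{3}$

Consider the one-parameter family: let $I(a) = \int_{0}^{1} \frac{- u^{4} + u^{a}}{3 \log{\left(u \right)}} \, du$.

Since $\dfrac{\partial}{\partial a}\,u^{a} = u^{a} \ln u$, the $\ln u$ in the denominator cancels and
$$\frac{dI}{da} = \int_{0}^{1} \frac{1}{3} u^{a} \, du = \frac{1}{3} \left[\frac{u^{a+1}}{a+1}\right]_0^1 = \frac{1}{3 \left(a + 1\right)}.$$

Integrating with respect to $a$ gives $I(a) = \frac{\log{\left(a + 1 \right)}}{3} - \frac{\log{\left(5 \right)}}{3} + C$.

At $a = 4$ the integrand is identically $0$, so $I(4) = 0$. The closed form gives $0$, hence $C = 0$.

Setting $a = \frac{1}{4}$:
$$I = - \frac{2 \log{\left(2 \right)}}{3}.$$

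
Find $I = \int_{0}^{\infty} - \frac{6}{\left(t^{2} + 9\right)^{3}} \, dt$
$- \frac{\pi}{216}$

Recall the elementary integral
$$J(a) = \int_{0}^{\infty} - \frac{6}{a^{2} + t^{2}} \, dt = - \frac{3 \pi}{a}.$$

Differentiating under the integral sign with respect to $a$,
$$\frac{dJ}{da} = \int_{0}^{\infty} \frac{12 a}{\left(a^{2} + t^{2}\right)^{2}} \, dt = \frac{3 \pi}{a^{2}},$$
so $\int_{0}^{\infty} - \frac{6}{\left(a^{2} + t^{2}\right)^{2}} \, dt = - \frac{3 \pi}{2 a^{3}}$.

Repeating — each differentiation of $1/(t^2+a^2)^j$ produces $-2ja/(t^2+a^2)^{j+1}$ — and dividing through by $-2ja$ at each step yields, after $2$ differentiations in total,
$$\int_{0}^{\infty} - \frac{6}{\left(a^{2} + t^{2}\right)^{3}} \, dt = - \frac{9 \pi}{8 a^{5}}.$$

Setting $a = 3$:
$$I = - \frac{\pi}{216}.$$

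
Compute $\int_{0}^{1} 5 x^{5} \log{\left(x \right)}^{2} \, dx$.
$\frac{5}{108}$

Begin with the known integral
$$J(a) = \int_{0}^{1} 5 x^{a} \, dx = \frac{5}{a + 1}.$$

Differentiating under the integral sign brings down a factor of $\ln x$:
$$\frac{dJ}{da} = \int_{0}^{1} 5 x^{a} \log{\left(x \right)} \, dx = - \frac{5}{\left(a + 1\right)^{2}}.$$

Repeating twice in total — each differentiation brings down another $\ln x$ — gives
$$\frac{d^{2}J}{da^{2}} = \int_{0}^{1} 5 x^{a} \log{\left(x \right)}^{2} \, dx = \frac{10}{\left(a + 1\right)^{3}},$$
and the integrand here is exactly the target integrand, so $I = \frac{10}{\left(a + 1\right)^{3}}$.

Setting $a = 5$:
$$I = \frac{5}{108}.$$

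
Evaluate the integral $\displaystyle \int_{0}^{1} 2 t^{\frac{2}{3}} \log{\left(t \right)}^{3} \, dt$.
$- \frac{972}{625}$

Begin with the known integral
$$J(a) = \int_{0}^{1} 2 t^{a} \, dt = \frac{2}{a + 1}.$$

Differentiating under the integral sign brings down a factor of $\ln t$:
$$\frac{dJ}{da} = \int_{0}^{1} 2 t^{a} \log{\left(t \right)} \, dt = - \frac{2}{\left(a + 1\right)^{2}}.$$

Repeating $3$ times in total — each differentiation brings down another $\ln t$ — gives
$$\frac{d^{3}J}{da^{3}} = \int_{0}^{1} 2 t^{a} \log{\left(t \right)}^{3} \, dt = - \frac{12}{\left(a + 1\right)^{4}},$$
and the integrand here is exactly the target integrand, so $I = - \frac{12}{\left(a + 1\right)^{4}}$.

Setting $a = \frac{2}{3}$:
$$I = - \frac{972}{625}.$$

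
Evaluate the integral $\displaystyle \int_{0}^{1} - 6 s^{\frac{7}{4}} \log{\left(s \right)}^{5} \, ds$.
$\frac{2949120}{1771561}$

Start from the elementary integral
$$J(a) = \int_{0}^{1} - 6 s^{a} \, ds = - \frac{6}{a + 1}.$$

Differentiating under the integral sign brings down a factor of $\ln s$:
$$\frac{dJ}{da} = \int_{0}^{1} - 6 s^{a} \log{\left(s \right)} \, ds = \frac{6}{\left(a + 1\right)^{2}}.$$

Repeating $5$ times in total — each differentiation brings down another $\ln s$ — gives
$$\frac{d^{5}J}{da^{5}} = \int_{0}^{1} - 6 s^{a} \log{\left(s \right)}^{5} \, ds = \frac{720}{\left(a + 1\right)^{6}},$$
and the integrand here is exactly the target integrand, so $I = \frac{720}{\left(a + 1\right)^{6}}$.

Setting $a = \frac{7}{4}$:
$$I = \frac{2949120}{1771561}.$$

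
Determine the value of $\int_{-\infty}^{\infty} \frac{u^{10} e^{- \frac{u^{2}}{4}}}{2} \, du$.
$30240 \sqrt{\pi}$

Start from the elementary integral
$$J(a) = \int_{-\infty}^{\infty} \frac{e^{- a u^{2}}}{2} \, du = \frac{\sqrt{\pi}}{2 \sqrt{a}}.$$

Differentiating under the integral sign brings down a factor of $(-u^2)$:
$$\frac{dJ}{da} = \int_{-\infty}^{\infty} - \frac{u^{2} e^{- a u^{2}}}{2} \, du = - \frac{\sqrt{\pi}}{4 a^{\frac{3}{2}}}.$$

Repeating $5$ times in total — each differentiation brings down another $(-u^2)$ — gives
$$\frac{d^{5}J}{da^{5}} = \int_{-\infty}^{\infty} - \frac{u^{10} e^{- a u^{2}}}{2} \, du = - \frac{945 \sqrt{\pi}}{64 a^{\frac{11}{2}}},$$
and the integrand here is $(-1)^{5}$ times the target integrand, so $I = (-1)^{5}\,\frac{d^{5}J}{da^{5}} = \frac{945 \sqrt{\pi}}{64 a^{\frac{11}{2}}}$.

Setting $a = \frac{1}{4}$:
$$I = 30240 \sqrt{\pi}.$$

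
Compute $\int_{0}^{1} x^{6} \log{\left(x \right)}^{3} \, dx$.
$- \frac{6}{2401}$

Start from the elementary integral
$$J(a) = \int_{0}^{1} x^{a} \, dx = \frac{1}{a + 1}.$$

Differentiating under the integral sign brings down a factor of $\ln x$:
$$\frac{dJ}{da} = \int_{0}^{1} x^{a} \log{\left(x \right)} \, dx = - \frac{1}{\left(a + 1\right)^{2}}.$$

Repeating $3$ times in total — each differentiation brings down another $\ln x$ — gives
$$\frac{d^{3}J}{da^{3}} = \int_{0}^{1} x^{a} \log{\left(x \right)}^{3} \, dx = - \frac{6}{\left(a + 1\right)^{4}},$$
and the integrand here is exactly the target integrand, so $I = - \frac{6}{\left(a + 1\right)^{4}}$.

Setting $a = 6$:
$$I = - \frac{6}{2401}.$$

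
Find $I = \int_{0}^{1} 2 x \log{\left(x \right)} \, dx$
$- \frac{1}{2}$

Begin with the known integral
$$J(a) = \int_{0}^{1} 2 x^{a} \, dx = \frac{2}{a + 1}.$$

Differentiating under the integral sign brings down a factor of $\ln x$:
$$\frac{dJ}{da} = \int_{0}^{1} 2 x^{a} \log{\left(x \right)} \, dx = - \frac{2}{\left(a + 1\right)^{2}}.$$

The integral on the left is $I$, so $I = - \frac{2}{\left(a + 1\right)^{2}}$.

Setting $a = 1$:
$$I = - \frac{1}{2}.$$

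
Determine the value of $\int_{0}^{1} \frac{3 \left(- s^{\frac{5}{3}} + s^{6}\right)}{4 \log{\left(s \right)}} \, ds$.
$\log{\left(\frac{42^{\frac{3}{4}}}{8} \right)}$

Replace the exponent $\frac{5}{3}$ by a parameter $a$: let $I(a) = \int_{0}^{1} \frac{3 \left(s^{6} - s^{a}\right)}{4 \log{\left(s \right)}} \, ds$.

Since $\dfrac{\partial}{\partial a}\,s^{a} = s^{a} \ln s$, the $\ln s$ in the denominator cancels and
$$\frac{dI}{da} = \int_{0}^{1} - \frac{3}{4} s^{a} \, ds = - \frac{3}{4} \left[\frac{s^{a+1}}{a+1}\right]_0^1 = - \frac{3}{4 a + 4}.$$

Integrating with respect to $a$ gives $I(a) = - \frac{3 \log{\left(a + 1 \right)}}{4} + \frac{3 \log{\left(7 \right)}}{4} + C$.

At $a = 6$ the integrand is identically $0$, so $I(6) = 0$. The closed form gives $0$, hence $C = 0$.

Setting $a = \frac{5}{3}$:
$$I = \log{\left(\frac{42^{\frac{3}{4}}}{8} \right)}.$$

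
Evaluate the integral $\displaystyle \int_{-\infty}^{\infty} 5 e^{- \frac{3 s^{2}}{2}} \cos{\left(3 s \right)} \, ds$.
$\frac{5 \sqrt{6} \sqrt{\pi}}{3 e^{\frac{3}{2}}}$

Let $b$ denote the cosine frequency and define $I(b) = \int_{-\infty}^{\infty} 5 e^{- \frac{3 s^{2}}{2}} \cos{\left(b s \right)} \, ds$.

Differentiating under the integral sign,
$$I'(b) = \int_{-\infty}^{\infty} - 5 s e^{- \frac{3 s^{2}}{2}} \sin{\left(b s \right)} \, ds.$$

Integrate $\int_{-\infty}^{\infty} s \sin(b s)\, e^{- \frac{3 s^{2}}{2}}\, ds$ by parts with $u = \sin(b s)$ and $dv = s\, e^{- \frac{3 s^{2}}{2}}\, ds$, giving $v = - \frac{e^{- \frac{3 s^{2}}{2}}}{3}$. The boundary term vanishes and
$$\int_{-\infty}^{\infty} s \sin(b s)\, e^{- \frac{3 s^{2}}{2}}\, ds = \frac{b}{3} \int_{-\infty}^{\infty} \cos(b s)\, e^{- \frac{3 s^{2}}{2}}\, ds,$$
so $I'(b) = - \frac{b}{3}\, I(b)$.

This is a separable first-order ODE; solving with the initial condition $I(0) = \int_{-\infty}^{\infty} 5 e^{- \frac{3 s^{2}}{2}}\,ds = \frac{5 \sqrt{6} \sqrt{\pi}}{3}$ gives
$$I(b) = \frac{5 \sqrt{6} \sqrt{\pi} e^{- \frac{b^{2}}{6}}}{3}.$$

Setting $b = 3$:
$$I = \frac{5 \sqrt{6} \sqrt{\pi}}{3 e^{\frac{3}{2}}}.$$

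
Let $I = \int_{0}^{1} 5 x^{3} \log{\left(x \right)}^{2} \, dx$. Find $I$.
$\frac{5}{32}$

Consider the simpler parametrised integral
$$J(a) = \int_{0}^{1} 5 x^{a} \, dx = \frac{5}{a + 1}.$$

Differentiating under the integral sign brings down a factor of $\ln x$:
$$\frac{dJ}{da} = \int_{0}^{1} 5 x^{a} \log{\left(x \right)} \, dx = - \frac{5}{\left(a + 1\right)^{2}}.$$

Repeating twice in total — each differentiation brings down another $\ln x$ — gives
$$\frac{d^{2}J}{da^{2}} = \int_{0}^{1} 5 x^{a} \log{\left(x \right)}^{2} \, dx = \frac{10}{\left(a + 1\right)^{3}},$$
and the integrand here is exactly the target integrand, so $I = \frac{10}{\left(a + 1\right)^{3}}$.

Setting $a = 3$:
$$I = \frac{5}{32}.$$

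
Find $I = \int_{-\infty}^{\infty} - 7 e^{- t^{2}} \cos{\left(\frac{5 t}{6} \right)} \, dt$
$- \frac{7 \sqrt{\pi}}{e^{\frac{25}{144}}}$

Define $I(b) = \int_{-\infty}^{\infty} - 7 e^{- t^{2}} \cos{\left(b t \right)} \, dt$.

Differentiating under the integral sign,
$$I'(b) = \int_{-\infty}^{\infty} 7 t e^{- t^{2}} \sin{\left(b t \right)} \, dt.$$

Integrate $\int_{-\infty}^{\infty} t \sin(b t)\, e^{- t^{2}}\, dt$ by parts with $u = \sin(b t)$ and $dv = t\, e^{- t^{2}}\, dt$, giving $v = - \frac{e^{- t^{2}}}{2}$. The boundary term vanishes and
$$\int_{-\infty}^{\infty} t \sin(b t)\, e^{- t^{2}}\, dt = \frac{b}{2} \int_{-\infty}^{\infty} \cos(b t)\, e^{- t^{2}}\, dt,$$
so $I'(b) = - \frac{b}{2}\, I(b)$.

This is a separable first-order ODE; solving with the initial condition $I(0) = \int_{-\infty}^{\infty} - 7 e^{- t^{2}}\,dt = - 7 \sqrt{\pi}$ gives
$$I(b) = - 7 \sqrt{\pi} e^{- \frac{b^{2}}{4}}.$$

Setting $b = \frac{5}{6}$:
$$I = - \frac{7 \sqrt{\pi}}{e^{\frac{25}{144}}}.$$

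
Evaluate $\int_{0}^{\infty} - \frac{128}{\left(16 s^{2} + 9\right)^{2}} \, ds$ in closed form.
$- \frac{8 \pi}{27}$

Start from the standard arctangent integral
$$J(a) = \int_{0}^{\infty} - \frac{1}{2 \left(a^{2} + s^{2}\right)} \, ds = - \frac{\pi}{4 a}.$$

Differentiating under the integral sign with respect to $a$,
$$\frac{dJ}{da} = \int_{0}^{\infty} \frac{a}{\left(a^{2} + s^{2}\right)^{2}} \, ds = \frac{\pi}{4 a^{2}},$$
so $\int_{0}^{\infty} - \frac{1}{2 \left(a^{2} + s^{2}\right)^{2}} \, ds = - \frac{\pi}{8 a^{3}}$.

Setting $a = \frac{3}{4}$:
$$I = - \frac{8 \pi}{27}.$$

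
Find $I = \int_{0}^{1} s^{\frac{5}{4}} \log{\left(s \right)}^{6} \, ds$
$\frac{1310720}{531441}$

Start from the elementary integral
$$J(a) = \int_{0}^{1} s^{a} \, ds = \frac{1}{a + 1}.$$

Differentiating under the integral sign brings down a factor of $\ln s$:
$$\frac{dJ}{da} = \int_{0}^{1} s^{a} \log{\left(s \right)} \, ds = - \frac{1}{\left(a + 1\right)^{2}}.$$

Repeating $6$ times in total — each differentiation brings down another $\ln s$ — gives
$$\frac{d^{6}J}{da^{6}} = \int_{0}^{1} s^{a} \log{\left(s \right)}^{6} \, ds = \frac{720}{\left(a + 1\right)^{7}},$$
and the integrand here is exactly the target integrand, so $I = \frac{720}{\left(a + 1\right)^{7}}$.

Setting $a = \frac{5}{4}$:
$$I = \frac{1310720}{531441}.$$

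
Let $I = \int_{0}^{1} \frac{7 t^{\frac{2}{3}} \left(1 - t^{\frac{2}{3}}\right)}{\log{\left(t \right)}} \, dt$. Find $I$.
$- \log{\left(\frac{823543}{78125} \right)}$

Replace the exponent $\frac{4}{3}$ by a parameter $a$: let $I(a) = \int_{0}^{1} \frac{7 \left(t^{\frac{2}{3}} - t^{a}\right)}{\log{\left(t \right)}} \, dt$.

Since $\dfrac{\partial}{\partial a}\,t^{a} = t^{a} \ln t$, the $\ln t$ in the denominator cancels and
$$\frac{dI}{da} = \int_{0}^{1} -7 t^{a} \, dt = -7 \left[\frac{t^{a+1}}{a+1}\right]_0^1 = - \frac{7}{a + 1}.$$

Integrating with respect to $a$ gives $I(a) = - \log{\left(\frac{2187 \left(a + 1\right)^{7}}{78125} \right)} + C$.

At $a = \frac{2}{3}$ the integrand is identically $0$, so $I(\frac{2}{3}) = 0$. The closed form gives $0$, hence $C = 0$.

Setting $a = \frac{4}{3}$:
$$I = - \log{\left(\frac{823543}{78125} \right)}.$$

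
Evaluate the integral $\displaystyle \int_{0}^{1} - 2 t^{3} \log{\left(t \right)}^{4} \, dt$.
$- \frac{3}{64}$

Consider the simpler parametrised integral
$$J(a) = \int_{0}^{1} - 2 t^{a} \, dt = - \frac{2}{a + 1}.$$

Differentiating under the integral sign brings down a factor of $\ln t$:
$$\frac{dJ}{da} = \int_{0}^{1} - 2 t^{a} \log{\left(t \right)} \, dt = \frac{2}{\left(a + 1\right)^{2}}.$$

Repeating $4$ times in total — each differentiation brings down another $\ln t$ — gives
$$\frac{d^{4}J}{da^{4}} = \int_{0}^{1} - 2 t^{a} \log{\left(t \right)}^{4} \, dt = - \frac{48}{\left(a + 1\right)^{5}},$$
and the integrand here is exactly the target integrand, so $I = - \frac{48}{\left(a + 1\right)^{5}}$.

Setting $a = 3$:
$$I = - \frac{3}{64}.$$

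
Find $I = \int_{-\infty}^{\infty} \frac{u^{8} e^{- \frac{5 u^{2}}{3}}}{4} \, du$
$\frac{1701 \sqrt{15} \sqrt{\pi}}{40000}$

Start from the elementary integral
$$J(a) = \int_{-\infty}^{\infty} \frac{e^{- a u^{2}}}{4} \, du = \frac{\sqrt{\pi}}{4 \sqrt{a}}.$$

Differentiating under the integral sign brings down a factor of $(-u^2)$:
$$\frac{dJ}{da} = \int_{-\infty}^{\infty} - \frac{u^{2} e^{- a u^{2}}}{4} \, du = - \frac{\sqrt{\pi}}{8 a^{\frac{3}{2}}}.$$

Repeating $4$ times in total — each differentiation brings down another $(-u^2)$ — gives
$$\frac{d^{4}J}{da^{4}} = \int_{-\infty}^{\infty} \frac{u^{8} e^{- a u^{2}}}{4} \, du = \frac{105 \sqrt{\pi}}{64 a^{\frac{9}{2}}},$$
and the integrand here is exactly the target integrand, so $I = \frac{105 \sqrt{\pi}}{64 a^{\frac{9}{2}}}$.

Setting $a = \frac{5}{3}$:
$$I = \frac{1701 \sqrt{15} \sqrt{\pi}}{40000}.$$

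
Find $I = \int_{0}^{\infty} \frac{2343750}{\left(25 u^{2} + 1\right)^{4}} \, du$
$\frac{1171875 \pi}{16}$

Start from the standard arctangent integral
$$J(a) = \int_{0}^{\infty} \frac{6}{a^{2} + u^{2}} \, du = \frac{3 \pi}{a}.$$

Differentiating under the integral sign with respect to $a$,
$$\frac{dJ}{da} = \int_{0}^{\infty} - \frac{12 a}{\left(a^{2} + u^{2}\right)^{2}} \, du = - \frac{3 \pi}{a^{2}},$$
so $\int_{0}^{\infty} \frac{6}{\left(a^{2} + u^{2}\right)^{2}} \, du = \frac{3 \pi}{2 a^{3}}$.

Repeating — each differentiation of $1/(u^2+a^2)^j$ produces $-2ja/(u^2+a^2)^{j+1}$ — and dividing through by $-2ja$ at each step yields, after $3$ differentiations in total,
$$\int_{0}^{\infty} \frac{6}{\left(a^{2} + u^{2}\right)^{4}} \, du = \frac{15 \pi}{16 a^{7}}.$$

Setting $a = \frac{1}{5}$:
$$I = \frac{1171875 \pi}{16}.$$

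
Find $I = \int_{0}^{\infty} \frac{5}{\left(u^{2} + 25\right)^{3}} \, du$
$\frac{3 \pi}{10000}$

Begin with the known result
$$J(a) = \int_{0}^{\infty} \frac{5}{a^{2} + u^{2}} \, du = \frac{5 \pi}{2 a}.$$

Differentiating under the integral sign with respect to $a$,
$$\frac{dJ}{da} = \int_{0}^{\infty} - \frac{10 a}{\left(a^{2} + u^{2}\right)^{2}} \, du = - \frac{5 \pi}{2 a^{2}},$$
so $\int_{0}^{\infty} \frac{5}{\left(a^{2} + u^{2}\right)^{2}} \, du = \frac{5 \pi}{4 a^{3}}$.

Repeating — each differentiation of $1/(u^2+a^2)^j$ produces $-2ja/(u^2+a^2)^{j+1}$ — and dividing through by $-2ja$ at each step yields, after $2$ differentiations in total,
$$\int_{0}^{\infty} \frac{5}{\left(a^{2} + u^{2}\right)^{3}} \, du = \frac{15 \pi}{16 a^{5}}.$$

Setting $a = 5$:
$$I = \frac{3 \pi}{10000}.$$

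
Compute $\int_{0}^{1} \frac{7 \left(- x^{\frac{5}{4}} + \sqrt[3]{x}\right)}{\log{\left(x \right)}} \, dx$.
$\log{\left(\frac{268435456}{10460353203} \right)}$

Introduce a parameter $a$ in the exponent: let $I(a) = \int_{0}^{1} \frac{7 \left(- x^{\frac{5}{4}} + x^{a}\right)}{\log{\left(x \right)}} \, dx$.

Since $\dfrac{\partial}{\partial a}\,x^{a} = x^{a} \ln x$, the $\ln x$ in the denominator cancels and
$$\frac{dI}{da} = \int_{0}^{1} 7 x^{a} \, dx = 7 \left[\frac{x^{a+1}}{a+1}\right]_0^1 = \frac{7}{a + 1}.$$

Integrating with respect to $a$ gives $I(a) = \log{\left(\frac{16384 \left(a + 1\right)^{7}}{4782969} \right)} + C$.

At $a = \frac{5}{4}$ the integrand is identically $0$, so $I(\frac{5}{4}) = 0$. The closed form gives $0$, hence $C = 0$.

Setting $a = \frac{1}{3}$:
$$I = \log{\left(\frac{268435456}{10460353203} \right)}.$$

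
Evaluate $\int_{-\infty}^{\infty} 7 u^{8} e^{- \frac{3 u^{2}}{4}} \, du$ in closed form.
$\frac{7840 \sqrt{3} \sqrt{\pi}}{81}$

Begin with the known integral
$$J(a) = \int_{-\infty}^{\infty} 7 e^{- a u^{2}} \, du = \frac{7 \sqrt{\pi}}{\sqrt{a}}.$$

Differentiating under the integral sign brings down a factor of $(-u^2)$:
$$\frac{dJ}{da} = \int_{-\infty}^{\infty} - 7 u^{2} e^{- a u^{2}} \, du = - \frac{7 \sqrt{\pi}}{2 a^{\frac{3}{2}}}.$$

Repeating $4$ times in total — each differentiation brings down another $(-u^2)$ — gives
$$\frac{d^{4}J}{da^{4}} = \int_{-\infty}^{\infty} 7 u^{8} e^{- a u^{2}} \, du = \frac{735 \sqrt{\pi}}{16 a^{\frac{9}{2}}},$$
and the integrand here is exactly the target integrand, so $I = \frac{735 \sqrt{\pi}}{16 a^{\frac{9}{2}}}$.

Setting $a = \frac{3}{4}$:
$$I = \frac{7840 \sqrt{3} \sqrt{\pi}}{81}.$$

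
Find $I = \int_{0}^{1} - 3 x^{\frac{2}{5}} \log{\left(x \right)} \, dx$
$\frac{75}{49}$

Begin with the known integral
$$J(a) = \int_{0}^{1} - 3 x^{a} \, dx = - \frac{3}{a + 1}.$$

Differentiating under the integral sign brings down a factor of $\ln x$:
$$\frac{dJ}{da} = \int_{0}^{1} - 3 x^{a} \log{\left(x \right)} \, dx = \frac{3}{\left(a + 1\right)^{2}}.$$

The integral on the left is $I$, so $I = \frac{3}{\left(a + 1\right)^{2}}$.

Setting $a = \frac{2}{5}$:
$$I = \frac{75}{49}.$$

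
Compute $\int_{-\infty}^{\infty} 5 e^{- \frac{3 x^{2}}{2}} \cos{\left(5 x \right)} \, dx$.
$\frac{5 \sqrt{6} \sqrt{\pi}}{3 e^{\frac{25}{6}}}$

Define $I(b) = \int_{-\infty}^{\infty} 5 e^{- \frac{3 x^{2}}{2}} \cos{\left(b x \right)} \, dx$.

Differentiating under the integral sign,
$$I'(b) = \int_{-\infty}^{\infty} - 5 x e^{- \frac{3 x^{2}}{2}} \sin{\left(b x \right)} \, dx.$$

Integrate $\int_{-\infty}^{\infty} x \sin(b x)\, e^{- \frac{3 x^{2}}{2}}\, dx$ by parts with $u = \sin(b x)$ and $dv = x\, e^{- \frac{3 x^{2}}{2}}\, dx$, giving $v = - \frac{e^{- \frac{3 x^{2}}{2}}}{3}$. The boundary term vanishes and
$$\int_{-\infty}^{\infty} x \sin(b x)\, e^{- \frac{3 x^{2}}{2}}\, dx = \frac{b}{3} \int_{-\infty}^{\infty} \cos(b x)\, e^{- \frac{3 x^{2}}{2}}\, dx,$$
so $I'(b) = - \frac{b}{3}\, I(b)$.

This is a separable first-order ODE; solving with the initial condition $I(0) = \int_{-\infty}^{\infty} 5 e^{- \frac{3 x^{2}}{2}}\,dx = \frac{5 \sqrt{6} \sqrt{\pi}}{3}$ gives
$$I(b) = \frac{5 \sqrt{6} \sqrt{\pi} e^{- \frac{b^{2}}{6}}}{3}.$$

Setting $b = 5$:
$$I = \frac{5 \sqrt{6} \sqrt{\pi}}{3 e^{\frac{25}{6}}}.$$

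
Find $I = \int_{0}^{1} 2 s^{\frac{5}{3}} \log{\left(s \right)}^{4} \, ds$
$\frac{729}{2048}$

Start from the elementary integral
$$J(a) = \int_{0}^{1} 2 s^{a} \, ds = \frac{2}{a + 1}.$$

Differentiating under the integral sign brings down a factor of $\ln s$:
$$\frac{dJ}{da} = \int_{0}^{1} 2 s^{a} \log{\left(s \right)} \, ds = - \frac{2}{\left(a + 1\right)^{2}}.$$

Repeating $4$ times in total — each differentiation brings down another $\ln s$ — gives
$$\frac{d^{4}J}{da^{4}} = \int_{0}^{1} 2 s^{a} \log{\left(s \right)}^{4} \, ds = \frac{48}{\left(a + 1\right)^{5}},$$
and the integrand here is exactly the target integrand, so $I = \frac{48}{\left(a + 1\right)^{5}}$.

Setting $a = \frac{5}{3}$:
$$I = \frac{729}{2048}.$$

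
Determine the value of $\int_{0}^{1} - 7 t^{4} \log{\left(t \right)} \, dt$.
$\frac{7}{25}$

Start from the elementary integral
$$J(a) = \int_{0}^{1} - 7 t^{a} \, dt = - \frac{7}{a + 1}.$$

Differentiating under the integral sign brings down a factor of $\ln t$:
$$\frac{dJ}{da} = \int_{0}^{1} - 7 t^{a} \log{\left(t \right)} \, dt = \frac{7}{\left(a + 1\right)^{2}}.$$

The integral on the left is $I$, so $I = \frac{7}{\left(a + 1\right)^{2}}$.

Setting $a = 4$:
$$I = \frac{7}{25}.$$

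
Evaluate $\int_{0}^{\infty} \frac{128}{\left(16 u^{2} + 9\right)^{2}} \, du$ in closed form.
$\frac{8 \pi}{27}$

Recall the elementary integral
$$J(a) = \int_{0}^{\infty} \frac{1}{2 \left(a^{2} + u^{2}\right)} \, du = \frac{\pi}{4 a}.$$

Differentiating under the integral sign with respect to $a$,
$$\frac{dJ}{da} = \int_{0}^{\infty} - \frac{a}{\left(a^{2} + u^{2}\right)^{2}} \, du = - \frac{\pi}{4 a^{2}},$$
so $\int_{0}^{\infty} \frac{1}{2 \left(a^{2} + u^{2}\right)^{2}} \, du = \frac{\pi}{8 a^{3}}$.

Setting $a = \frac{3}{4}$:
$$I = \frac{8 \pi}{27}.$$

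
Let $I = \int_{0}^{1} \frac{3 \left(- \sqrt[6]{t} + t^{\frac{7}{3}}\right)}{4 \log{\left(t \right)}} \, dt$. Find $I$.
$\log{\left(\frac{2 \sqrt{2} \cdot 5^{\frac{3}{4}} \sqrt[4]{7}}{7} \right)}$

Introduce a parameter $a$ in the exponent: let $I(a) = \int_{0}^{1} \frac{3 \left(t^{\frac{7}{3}} - t^{a}\right)}{4 \log{\left(t \right)}} \, dt$.

Since $\dfrac{\partial}{\partial a}\,t^{a} = t^{a} \ln t$, the $\ln t$ in the denominator cancels and
$$\frac{dI}{da} = \int_{0}^{1} - \frac{3}{4} t^{a} \, dt = - \frac{3}{4} \left[\frac{t^{a+1}}{a+1}\right]_0^1 = - \frac{3}{4 a + 4}.$$

Integrating with respect to $a$ gives $I(a) = - \frac{3 \log{\left(a + 1 \right)}}{4} - \frac{3 \log{\left(3 \right)}}{4} + \frac{3 \log{\left(10 \right)}}{4} + C$.

At $a = \frac{7}{3}$ the integrand is identically $0$, so $I(\frac{7}{3}) = 0$. The closed form gives $0$, hence $C = 0$.

Setting $a = \frac{1}{6}$:
$$I = \log{\left(\frac{2 \sqrt{2} \cdot 5^{\frac{3}{4}} \sqrt[4]{7}}{7} \right)}.$$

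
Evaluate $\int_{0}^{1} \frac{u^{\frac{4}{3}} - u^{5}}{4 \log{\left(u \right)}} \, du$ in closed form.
$- \frac{\log{\left(6 \right)}}{4} - \frac{\log{\left(3 \right)}}{4} + \frac{\log{\left(7 \right)}}{4}$

Introduce a parameter $a$ in the exponent: let $I(a) = \int_{0}^{1} \frac{- u^{5} + u^{a}}{4 \log{\left(u \right)}} \, du$.

Since $\dfrac{\partial}{\partial a}\,u^{a} = u^{a} \ln u$, the $\ln u$ in the denominator cancels and
$$\frac{dI}{da} = \int_{0}^{1} \frac{1}{4} u^{a} \, du = \frac{1}{4} \left[\frac{u^{a+1}}{a+1}\right]_0^1 = \frac{1}{4 \left(a + 1\right)}.$$

Integrating with respect to $a$ gives $I(a) = \frac{\log{\left(a + 1 \right)}}{4} - \frac{\log{\left(6 \right)}}{4} + C$.

At $a = 5$ the integrand is identically $0$, so $I(5) = 0$. The closed form gives $0$, hence $C = 0$.

Setting $a = \frac{4}{3}$:
$$I = - \frac{\log{\left(6 \right)}}{4} - \frac{\log{\left(3 \right)}}{4} + \frac{\log{\left(7 \right)}}{4}.$$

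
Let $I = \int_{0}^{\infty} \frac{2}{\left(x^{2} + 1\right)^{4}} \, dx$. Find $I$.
$\frac{5 \pi}{16}$

Start from the standard arctangent integral
$$J(a) = \int_{0}^{\infty} \frac{2}{a^{2} + x^{2}} \, dx = \frac{\pi}{a}.$$

Differentiating under the integral sign with respect to $a$,
$$\frac{dJ}{da} = \int_{0}^{\infty} - \frac{4 a}{\left(a^{2} + x^{2}\right)^{2}} \, dx = - \frac{\pi}{a^{2}},$$
so $\int_{0}^{\infty} \frac{2}{\left(a^{2} + x^{2}\right)^{2}} \, dx = \frac{\pi}{2 a^{3}}$.

Repeating — each differentiation of $1/(x^2+a^2)^j$ produces $-2ja/(x^2+a^2)^{j+1}$ — and dividing through by $-2ja$ at each step yields, after $3$ differentiations in total,
$$\int_{0}^{\infty} \frac{2}{\left(a^{2} + x^{2}\right)^{4}} \, dx = \frac{5 \pi}{16 a^{7}}.$$

Setting $a = 1$:
$$I = \frac{5 \pi}{16}.$$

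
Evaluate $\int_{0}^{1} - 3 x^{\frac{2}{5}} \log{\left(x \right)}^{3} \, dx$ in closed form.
$\frac{11250}{2401}$

Consider the simpler parametrised integral
$$J(a) = \int_{0}^{1} - 3 x^{a} \, dx = - \frac{3}{a + 1}.$$

Differentiating under the integral sign brings down a factor of $\ln x$:
$$\frac{dJ}{da} = \int_{0}^{1} - 3 x^{a} \log{\left(x \right)} \, dx = \frac{3}{\left(a + 1\right)^{2}}.$$

Repeating $3$ times in total — each differentiation brings down another $\ln x$ — gives
$$\frac{d^{3}J}{da^{3}} = \int_{0}^{1} - 3 x^{a} \log{\left(x \right)}^{3} \, dx = \frac{18}{\left(a + 1\right)^{4}},$$
and the integrand here is exactly the target integrand, so $I = \frac{18}{\left(a + 1\right)^{4}}$.

Setting $a = \frac{2}{5}$:
$$I = \frac{11250}{2401}.$$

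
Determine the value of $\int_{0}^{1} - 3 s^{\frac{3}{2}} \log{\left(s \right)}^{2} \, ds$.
$- \frac{48}{125}$

Start from the elementary integral
$$J(a) = \int_{0}^{1} - 3 s^{a} \, ds = - \frac{3}{a + 1}.$$

Differentiating under the integral sign brings down a factor of $\ln s$:
$$\frac{dJ}{da} = \int_{0}^{1} - 3 s^{a} \log{\left(s \right)} \, ds = \frac{3}{\left(a + 1\right)^{2}}.$$

Repeating twice in total — each differentiation brings down another $\ln s$ — gives
$$\frac{d^{2}J}{da^{2}} = \int_{0}^{1} - 3 s^{a} \log{\left(s \right)}^{2} \, ds = - \frac{6}{\left(a + 1\right)^{3}},$$
and the integrand here is exactly the target integrand, so $I = - \frac{6}{\left(a + 1\right)^{3}}$.

Setting $a = \frac{3}{2}$:
$$I = - \frac{48}{125}.$$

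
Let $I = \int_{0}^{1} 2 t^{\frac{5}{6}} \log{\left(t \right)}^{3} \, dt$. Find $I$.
$- \frac{15552}{14641}$

Consider the simpler parametrised integral
$$J(a) = \int_{0}^{1} 2 t^{a} \, dt = \frac{2}{a + 1}.$$

Differentiating under the integral sign brings down a factor of $\ln t$:
$$\frac{dJ}{da} = \int_{0}^{1} 2 t^{a} \log{\left(t \right)} \, dt = - \frac{2}{\left(a + 1\right)^{2}}.$$

Repeating $3$ times in total — each differentiation brings down another $\ln t$ — gives
$$\frac{d^{3}J}{da^{3}} = \int_{0}^{1} 2 t^{a} \log{\left(t \right)}^{3} \, dt = - \frac{12}{\left(a + 1\right)^{4}},$$
and the integrand here is exactly the target integrand, so $I = - \frac{12}{\left(a + 1\right)^{4}}$.

Setting $a = \frac{5}{6}$:
$$I = - \frac{15552}{14641}.$$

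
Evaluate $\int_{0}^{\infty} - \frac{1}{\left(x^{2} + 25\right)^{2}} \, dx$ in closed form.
$- \frac{\pi}{500}$

Start from the standard arctangent integral
$$J(a) = \int_{0}^{\infty} - \frac{1}{a^{2} + x^{2}} \, dx = - \frac{\pi}{2 a}.$$

Differentiating under the integral sign with respect to $a$,
$$\frac{dJ}{da} = \int_{0}^{\infty} \frac{2 a}{\left(a^{2} + x^{2}\right)^{2}} \, dx = \frac{\pi}{2 a^{2}},$$
so $\int_{0}^{\infty} - \frac{1}{\left(a^{2} + x^{2}\right)^{2}} \, dx = - \frac{\pi}{4 a^{3}}$.

Setting $a = 5$:
$$I = - \frac{\pi}{500}.$$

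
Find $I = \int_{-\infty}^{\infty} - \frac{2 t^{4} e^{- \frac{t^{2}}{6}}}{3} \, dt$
$- 18 \sqrt{6} \sqrt{\pi}$

Consider the simpler parametrised integral
$$J(a) = \int_{-\infty}^{\infty} - \frac{2 e^{- a t^{2}}}{3} \, dt = - \frac{2 \sqrt{\pi}}{3 \sqrt{a}}.$$

Differentiating under the integral sign brings down a factor of $(-t^2)$:
$$\frac{dJ}{da} = \int_{-\infty}^{\infty} \frac{2 t^{2} e^{- a t^{2}}}{3} \, dt = \frac{\sqrt{\pi}}{3 a^{\frac{3}{2}}}.$$

Repeating twice in total — each differentiation brings down another $(-t^2)$ — gives
$$\frac{d^{2}J}{da^{2}} = \int_{-\infty}^{\infty} - \frac{2 t^{4} e^{- a t^{2}}}{3} \, dt = - \frac{\sqrt{\pi}}{2 a^{\frac{5}{2}}},$$
and the integrand here is exactly the target integrand, so $I = - \frac{\sqrt{\pi}}{2 a^{\frac{5}{2}}}$.

Setting $a = \frac{1}{6}$:
$$I = - 18 \sqrt{6} \sqrt{\pi}.$$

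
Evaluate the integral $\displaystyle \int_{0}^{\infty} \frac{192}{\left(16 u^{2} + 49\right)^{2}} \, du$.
$\frac{12 \pi}{343}$

Recall the elementary integral
$$J(a) = \int_{0}^{\infty} \frac{3}{4 \left(a^{2} + u^{2}\right)} \, du = \frac{3 \pi}{8 a}.$$

Differentiating under the integral sign with respect to $a$,
$$\frac{dJ}{da} = \int_{0}^{\infty} - \frac{3 a}{2 \left(a^{2} + u^{2}\right)^{2}} \, du = - \frac{3 \pi}{8 a^{2}},$$
so $\int_{0}^{\infty} \frac{3}{4 \left(a^{2} + u^{2}\right)^{2}} \, du = \frac{3 \pi}{16 a^{3}}$.

Setting $a = \frac{7}{4}$:
$$I = \frac{12 \pi}{343}.$$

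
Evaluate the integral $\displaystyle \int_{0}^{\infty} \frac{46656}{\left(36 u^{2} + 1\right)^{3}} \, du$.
$1458 \pi$

Begin with the known result
$$J(a) = \int_{0}^{\infty} \frac{1}{a^{2} + u^{2}} \, du = \frac{\pi}{2 a}.$$

Differentiating under the integral sign with respect to $a$,
$$\frac{dJ}{da} = \int_{0}^{\infty} - \frac{2 a}{\left(a^{2} + u^{2}\right)^{2}} \, du = - \frac{\pi}{2 a^{2}},$$
so $\int_{0}^{\infty} \frac{1}{\left(a^{2} + u^{2}\right)^{2}} \, du = \frac{\pi}{4 a^{3}}$.

Repeating — each differentiation of $1/(u^2+a^2)^j$ produces $-2ja/(u^2+a^2)^{j+1}$ — and dividing through by $-2ja$ at each step yields, after $2$ differentiations in total,
$$\int_{0}^{\infty} \frac{1}{\left(a^{2} + u^{2}\right)^{3}} \, du = \frac{3 \pi}{16 a^{5}}.$$

Setting $a = \frac{1}{6}$:
$$I = 1458 \pi.$$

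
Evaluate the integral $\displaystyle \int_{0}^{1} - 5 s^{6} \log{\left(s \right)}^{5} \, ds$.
$\frac{600}{117649}$

Start from the elementary integral
$$J(a) = \int_{0}^{1} - 5 s^{a} \, ds = - \frac{5}{a + 1}.$$

Differentiating under the integral sign brings down a factor of $\ln s$:
$$\frac{dJ}{da} = \int_{0}^{1} - 5 s^{a} \log{\left(s \right)} \, ds = \frac{5}{\left(a + 1\right)^{2}}.$$

Repeating $5$ times in total — each differentiation brings down another $\ln s$ — gives
$$\frac{d^{5}J}{da^{5}} = \int_{0}^{1} - 5 s^{a} \log{\left(s \right)}^{5} \, ds = \frac{600}{\left(a + 1\right)^{6}},$$
and the integrand here is exactly the target integrand, so $I = \frac{600}{\left(a + 1\right)^{6}}$.

Setting $a = 6$:
$$I = \frac{600}{117649}.$$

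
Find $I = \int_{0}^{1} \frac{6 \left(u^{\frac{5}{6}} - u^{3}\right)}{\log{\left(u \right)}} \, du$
$\log{\left(\frac{1771561}{191102976} \right)}$

Consider the one-parameter family: let $I(a) = \int_{0}^{1} \frac{6 \left(- u^{3} + u^{a}\right)}{\log{\left(u \right)}} \, du$.

Since $\dfrac{\partial}{\partial a}\,u^{a} = u^{a} \ln u$, the $\ln u$ in the denominator cancels and
$$\frac{dI}{da} = \int_{0}^{1} 6 u^{a} \, du = 6 \left[\frac{u^{a+1}}{a+1}\right]_0^1 = \frac{6}{a + 1}.$$

Integrating with respect to $a$ gives $I(a) = \log{\left(\frac{\left(a + 1\right)^{6}}{4096} \right)} + C$.

At $a = 3$ the integrand is identically $0$, so $I(3) = 0$. The closed form gives $0$, hence $C = 0$.

Setting $a = \frac{5}{6}$:
$$I = \log{\left(\frac{1771561}{191102976} \right)}.$$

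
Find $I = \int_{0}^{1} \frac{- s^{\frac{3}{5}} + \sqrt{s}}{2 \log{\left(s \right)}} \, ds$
$\log{\left(\frac{\sqrt{15}}{4} \right)}$

Replace the exponent $\frac{3}{5}$ by a parameter $a$: let $I(a) = \int_{0}^{1} \frac{\sqrt{s} - s^{a}}{2 \log{\left(s \right)}} \, ds$.

Since $\dfrac{\partial}{\partial a}\,s^{a} = s^{a} \ln s$, the $\ln s$ in the denominator cancels and
$$\frac{dI}{da} = \int_{0}^{1} - \frac{1}{2} s^{a} \, ds = - \frac{1}{2} \left[\frac{s^{a+1}}{a+1}\right]_0^1 = - \frac{1}{2 a + 2}.$$

Integrating with respect to $a$ gives $I(a) = - \frac{\log{\left(a + 1 \right)}}{2} - \frac{\log{\left(2 \right)}}{2} + \frac{\log{\left(3 \right)}}{2} + C$.

At $a = \frac{1}{2}$ the integrand is identically $0$, so $I(\frac{1}{2}) = 0$. The closed form gives $0$, hence $C = 0$.

Setting $a = \frac{3}{5}$:
$$I = \log{\left(\frac{\sqrt{15}}{4} \right)}.$$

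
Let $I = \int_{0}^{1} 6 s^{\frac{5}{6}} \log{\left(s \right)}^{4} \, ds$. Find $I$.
$\frac{1119744}{161051}$

Begin with the known integral
$$J(a) = \int_{0}^{1} 6 s^{a} \, ds = \frac{6}{a + 1}.$$

Differentiating under the integral sign brings down a factor of $\ln s$:
$$\frac{dJ}{da} = \int_{0}^{1} 6 s^{a} \log{\left(s \right)} \, ds = - \frac{6}{\left(a + 1\right)^{2}}.$$

Repeating $4$ times in total — each differentiation brings down another $\ln s$ — gives
$$\frac{d^{4}J}{da^{4}} = \int_{0}^{1} 6 s^{a} \log{\left(s \right)}^{4} \, ds = \frac{144}{\left(a + 1\right)^{5}},$$
and the integrand here is exactly the target integrand, so $I = \frac{144}{\left(a + 1\right)^{5}}$.

Setting $a = \frac{5}{6}$:
$$I = \frac{1119744}{161051}.$$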